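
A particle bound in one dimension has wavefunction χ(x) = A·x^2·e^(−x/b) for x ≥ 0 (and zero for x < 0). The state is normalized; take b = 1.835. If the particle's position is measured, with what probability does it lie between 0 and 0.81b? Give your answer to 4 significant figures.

P ≈ 0.02480

The probability is P = ∫ |χ|² dx over [0, 0.81b].
The normalization integral ∫|χ|²dx over the whole domain equals 3·b^5/4·A², and A² cancels in the ratio.
Let u = x/b; then A² and the length scale cancel, so P = ∫_{0}^{0.81} u^4·e^(-2·u) du ÷ ∫_{0}^{∞} u^4·e^(-2·u) du.
An antiderivative of u^4·e^(-2·u) is -(u^4/2 + u^3 + 3·u^2/2 + 3·u/2 + 3/4)·e^(-2·u); evaluating from 0 to 0.81 gives ≈ 0.0186011, while the full integral is 3/4.
Taking the ratio, P = 0.024801.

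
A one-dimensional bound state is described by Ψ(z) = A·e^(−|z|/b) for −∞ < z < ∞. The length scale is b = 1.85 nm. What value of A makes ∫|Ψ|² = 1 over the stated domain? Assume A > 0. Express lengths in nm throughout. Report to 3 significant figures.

The normalization condition is ∫|Ψ|² dz = 1 from −∞ to ∞.
With ∫₀^∞ z^0 e^(−αz) dz = 0!/α^1, the integral (without the A² prefactor) comes out to b.
Substituting b = 1.85 gives A² = 0.5405, so A = 0.7352.

A ≈ 0.735 nm^(-1/2)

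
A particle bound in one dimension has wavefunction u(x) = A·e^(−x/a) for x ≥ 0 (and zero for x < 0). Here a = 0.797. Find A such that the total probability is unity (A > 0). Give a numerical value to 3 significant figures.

The normalization condition is ∫|u|² dx = 1 from 0 to ∞.
Recall ∫₀^∞ x^m e^(−x/β) dx = m!·β^(m+1), the integral (without the A² prefactor) comes out to a/2.
So A² = (a/2)^(−1).
With a = 0.797: A² = 2.509 and A = 1.584.

A ≈ 1.58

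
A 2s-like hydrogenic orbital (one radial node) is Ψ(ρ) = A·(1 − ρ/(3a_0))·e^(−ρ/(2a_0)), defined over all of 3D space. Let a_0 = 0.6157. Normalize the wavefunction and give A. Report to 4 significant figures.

A ≈ 0.7151

We need A² ∫|f|² 4πρ² dρ = 1, taking the integral from 0 to ∞.
(Spherical symmetry: dV = 4πρ² dρ.)
With Ψ = A·(1 − ρ/(3a_0))·e^(−ρ/(2a_0)), the integral evaluates to A²·[8·π·a_0^3/3].
Substituting a_0 = 0.6157 gives A² = 0.51142, so A = 0.71513.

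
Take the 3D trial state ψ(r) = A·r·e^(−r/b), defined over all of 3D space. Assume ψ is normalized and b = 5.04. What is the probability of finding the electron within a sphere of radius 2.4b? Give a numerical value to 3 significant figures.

With dV = 4πr²dr, the probability is ∫|ψ|² dV over r ≤ 2.4b.
A² is fixed by ∫₀^∞ 4πr²|ψ|² dr = 1, i.e. A² = (3·π·b^5)^(−1).
Let u = r/b; then A², 4π and the length scale all cancel, so P = ∫_{0}^{2.4} u^4·e^(-2·u) du ÷ ∫_{0}^{∞} u^4·e^(-2·u) du.
Using ∫ u^4·e^(-2·u) du = -(u^4/2 + u^3 + 3·u^2/2 + 3·u/2 + 3/4)·e^(-2·u), the numerator is ≈ 0.39281 and the denominator is 3/4.
The region integral divided by the full integral gives P = 0.5237.

P ≈ 0.524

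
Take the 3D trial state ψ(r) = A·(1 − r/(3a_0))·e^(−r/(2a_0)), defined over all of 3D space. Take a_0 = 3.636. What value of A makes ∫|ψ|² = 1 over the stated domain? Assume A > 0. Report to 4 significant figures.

Normalization requires ∫|ψ|² 4πr² dr = 1, integrated from 0 to ∞.
With ψ = A·(1 − r/(3a_0))·e^(−r/(2a_0)), the integral evaluates to A²·[8·π·a_0^3/3].
Hence A² = 1/[8·π·a_0^3/3].
Plugging in a_0 = 3.636 yields A = 0.049832.

A ≈ 0.04983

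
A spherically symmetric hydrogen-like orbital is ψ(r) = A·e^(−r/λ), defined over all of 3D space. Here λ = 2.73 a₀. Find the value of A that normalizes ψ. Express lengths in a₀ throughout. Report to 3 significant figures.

Require ∫ |ψ|² 4πr² dr = 1 over the whole domain.
In 3D with spherical symmetry the volume element is 4πr² dr.
Recall ∫₀^∞ r^m e^(−r/β) dr = m!·β^(m+1), the integral (without the A² prefactor) comes out to π·λ^3.
Setting this equal to 1 gives A² = 1/(π·λ^3).
With λ = 2.73: A² = 0.01564 and A = 0.1251.

A ≈ 0.125 a₀^(-3/2)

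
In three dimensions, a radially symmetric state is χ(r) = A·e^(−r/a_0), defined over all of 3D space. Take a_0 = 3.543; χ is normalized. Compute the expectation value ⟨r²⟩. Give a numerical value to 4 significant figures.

The expectation value is the |χ|²-weighted average of r^2: ∫ r^2|χ|² 4πr² dr.
Using ∫₀^∞ rⁿ e^(−αr) dr = n!/αⁿ⁺¹, the ratio of the moment integral to the normalization integral gives ⟨r²⟩ = 3·a_0^2.
With a_0 = 3.543, ⟨r^2⟩ = 37.659.

⟨r^2⟩ ≈ 37.66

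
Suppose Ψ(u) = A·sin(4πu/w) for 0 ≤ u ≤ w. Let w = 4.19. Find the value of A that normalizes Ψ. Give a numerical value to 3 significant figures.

Normalization requires ∫|Ψ|² du = 1, integrated from 0 to w.
Using sin²θ = (1 − cos 2θ)/2, carrying out the integral gives A² · w/2.
So A² = (w/2)^(−1).
With w = 4.19: A² = 0.4773 and A = 0.6909.

A ≈ 0.691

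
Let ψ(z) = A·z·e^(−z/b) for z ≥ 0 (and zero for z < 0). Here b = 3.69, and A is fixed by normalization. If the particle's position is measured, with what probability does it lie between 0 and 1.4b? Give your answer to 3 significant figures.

The probability is P = ∫ |ψ|² dz over [0, 1.4b].
The normalization integral ∫|ψ|²dz over the whole domain equals b^3/4·A², and A² cancels in the ratio.
Substituting u = z/b, A² and the length scale cancel in the ratio: P = ∫_{0}^{1.4} u^2·e^(-2·u) du / ∫_{0}^{∞} u^2·e^(-2·u) du.
Using ∫ u^2·e^(-2·u) du = -(2·u^2 + 2·u + 1)·e^(-2·u)/4, the numerator is 1/4 - 193·e^(-14/5)/100 and the denominator is 1/4.
Taking the ratio, P = 0.5305.

P ≈ 0.531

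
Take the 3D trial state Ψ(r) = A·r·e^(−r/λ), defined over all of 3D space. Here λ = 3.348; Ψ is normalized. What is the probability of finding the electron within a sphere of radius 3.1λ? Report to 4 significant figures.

With dV = 4πr²dr, the probability is ∫|Ψ|² dV over r ≤ 3.1λ.
A² is fixed by ∫₀^∞ 4πr²|Ψ|² dr = 1, i.e. A² = (3·π·λ^5)^(−1).
In terms of u = r/λ (A², 4π and the length scale all cancel between numerator and denominator), P = [∫_{0}^{3.1} u^4·e^(-2·u) du] / [∫_{0}^{∞} u^4·e^(-2·u) du].
Using ∫ u^4·e^(-2·u) du = -(u^4/2 + u^3 + 3·u^2/2 + 3·u/2 + 3/4)·e^(-2·u), the numerator is ≈ 0.555617 and the denominator is 3/4.
This evaluates to P = 0.74082.

P ≈ 0.7408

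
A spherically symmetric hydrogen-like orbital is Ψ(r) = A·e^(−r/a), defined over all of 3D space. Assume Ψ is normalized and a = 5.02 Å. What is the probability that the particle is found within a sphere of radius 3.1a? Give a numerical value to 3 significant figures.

Integrate the radial probability density 4πr²|Ψ|² over r ≤ 3.1a.
Normalization gives A² = 1/(π·a^3).
Let u = r/a; then A², 4π and the length scale all cancel, so P = ∫_{0}^{3.1} u^2·e^(-2·u) du ÷ ∫_{0}^{∞} u^2·e^(-2·u) du.
Using ∫ u^2·e^(-2·u) du = -(2·u^2 + 2·u + 1)·e^(-2·u)/4, the numerator is 1/4 - 1321·e^(-31/5)/200 and the denominator is 1/4.
The region integral divided by the full integral gives P = 0.9464.

P ≈ 0.946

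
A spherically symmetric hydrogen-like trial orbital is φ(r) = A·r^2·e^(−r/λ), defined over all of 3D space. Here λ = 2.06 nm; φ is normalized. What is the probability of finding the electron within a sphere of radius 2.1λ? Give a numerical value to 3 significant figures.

P = ∫ |φ|² 4πr² dr over r ≤ 2.1λ.
A² is fixed by ∫₀^∞ 4πr²|φ|² dr = 1, i.e. A² = (45·π·λ^7/2)^(−1).
Let u = r/λ; then A², 4π and the length scale all cancel, so P = ∫_{0}^{2.1} u^6·e^(-2·u) du ÷ ∫_{0}^{∞} u^6·e^(-2·u) du.
With ∫ u^6·e^(-2·u) du = -(4·u^6 + 12·u^5 + 30·u^4 + 60·u^3 + 90·u^2 + 90·u + 45)·e^(-2·u)/8 + C, the region integral is ≈ 0.74552 and the full one is 45/8.
Taking the ratio yields P = 0.1325.

P ≈ 0.133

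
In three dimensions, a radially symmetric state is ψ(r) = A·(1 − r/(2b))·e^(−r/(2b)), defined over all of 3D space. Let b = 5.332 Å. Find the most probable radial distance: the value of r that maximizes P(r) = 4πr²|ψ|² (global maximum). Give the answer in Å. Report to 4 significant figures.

The maximum of P(r) = 4πr²|ψ|² occurs where its derivative vanishes.
This gives r = b·(√(5) + 3).
With b = 5.332, the most probable radial distance is 27.919 Å.

r ≈ 27.92 Å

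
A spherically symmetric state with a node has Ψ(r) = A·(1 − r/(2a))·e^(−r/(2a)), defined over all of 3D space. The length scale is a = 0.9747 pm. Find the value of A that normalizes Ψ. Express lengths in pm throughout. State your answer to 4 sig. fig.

We need A² ∫|f|² 4πr² dr = 1, taking the integral from 0 to ∞.
Carrying out the integral gives A² · 8·π·a^3.
Hence A² = 1/[8·π·a^3].
Plugging in a = 0.9747 yields A = 0.20729.

A ≈ 0.2073 pm^(-3/2)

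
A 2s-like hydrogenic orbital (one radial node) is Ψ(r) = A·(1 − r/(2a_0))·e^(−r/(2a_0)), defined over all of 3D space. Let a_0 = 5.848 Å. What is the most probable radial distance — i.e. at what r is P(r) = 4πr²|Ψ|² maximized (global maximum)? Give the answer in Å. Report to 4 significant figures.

r ≈ 30.62 Å

Differentiate P(r) = 4πr²|Ψ|² with respect to r and set to zero.
This gives r = a_0·(√(5) + 3).
With a_0 = 5.848, the most probable radial distance is 30.621 Å.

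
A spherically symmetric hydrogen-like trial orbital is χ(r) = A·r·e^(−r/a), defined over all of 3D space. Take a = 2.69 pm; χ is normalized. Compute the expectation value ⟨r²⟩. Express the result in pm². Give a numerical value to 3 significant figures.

⟨r²⟩ = ∫ r^2 |χ|² 4πr² dr over the full domain.
Recall ∫₀^∞ r^m e^(−r/β) dr = m!·β^(m+1), since the A² factors cancel between numerator and denominator, ⟨r²⟩ = 15·a^2/2.
With a = 2.69, ⟨r^2⟩ = 54.27.

⟨r^2⟩ ≈ 54.3 pm^2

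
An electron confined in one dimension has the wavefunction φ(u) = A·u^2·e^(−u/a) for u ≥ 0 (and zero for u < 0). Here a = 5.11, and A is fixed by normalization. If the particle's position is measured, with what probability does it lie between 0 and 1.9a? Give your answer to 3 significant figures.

The probability is P = ∫ |φ|² du over [0, 1.9a].
The normalization integral ∫|φ|²du over the whole domain equals 3·a^5/4·A², and A² cancels in the ratio.
Substituting t = u/a, A² and the length scale cancel in the ratio: P = ∫_{0}^{1.9} t^4·e^(-2·t) dt / ∫_{0}^{∞} t^4·e^(-2·t) dt.
Using ∫ t^4·e^(-2·t) dt = -(t^4/2 + t^3 + 3·t^2/2 + 3·t/2 + 3/4)·e^(-2·t), the numerator is ≈ 0.24912 and the denominator is 3/4.
Taking the ratio, P = 0.3322.

P ≈ 0.332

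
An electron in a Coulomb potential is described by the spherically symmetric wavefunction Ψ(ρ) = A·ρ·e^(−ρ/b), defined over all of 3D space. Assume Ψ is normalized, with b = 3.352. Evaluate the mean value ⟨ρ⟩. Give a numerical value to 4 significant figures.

The expectation value is the |Ψ|²-weighted average of ρ: ∫ ρ|Ψ|² 4πρ² dρ.
With ∫₀^∞ ρ^5 e^(−αρ) dρ = 5!/α^6, evaluating both integrals, ⟨ρ⟩ = 5·b/2.
With b = 3.352, ⟨ρ⟩ = 8.3800.

⟨ρ⟩ ≈ 8.380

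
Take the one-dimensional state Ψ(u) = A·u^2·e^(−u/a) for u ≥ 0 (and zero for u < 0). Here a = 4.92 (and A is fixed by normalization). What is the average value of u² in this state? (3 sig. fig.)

⟨u²⟩ = ∫ u^2 |Ψ|² du over the full domain.
With ∫₀^∞ u^6 e^(−αu) du = 6!/α^7, evaluating both integrals, ⟨u²⟩ = 15·a^2/2.
Putting a = 4.92 gives 181.5.

⟨u^2⟩ ≈ 182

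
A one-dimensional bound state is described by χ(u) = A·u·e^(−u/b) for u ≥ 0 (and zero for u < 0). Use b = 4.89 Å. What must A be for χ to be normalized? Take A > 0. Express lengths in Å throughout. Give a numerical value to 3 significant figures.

A ≈ 0.185 Å^(-3/2)

The normalization condition is ∫|χ|² du = 1 from 0 to ∞.
The integral (without the A² prefactor) comes out to b^3/4.
So A² = (b^3/4)^(−1).
Plugging in b = 4.89 yields A = 0.1850.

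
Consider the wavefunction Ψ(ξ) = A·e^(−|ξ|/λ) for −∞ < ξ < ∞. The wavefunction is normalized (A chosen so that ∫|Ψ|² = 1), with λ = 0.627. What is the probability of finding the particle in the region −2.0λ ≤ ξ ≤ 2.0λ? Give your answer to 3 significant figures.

P ≈ 0.982

|Ψ|² is the probability density, so P = ∫_{−2.0λ}^{2.0λ} |Ψ|² dξ.
Since A² = 1/(λ), this is the region integral divided by the full normalization integral.
By symmetry take twice the ξ ≥ 0 contribution in numerator and denominator; the 2's cancel. Let u = ξ/λ; then A² and the length scale cancel, so P = ∫_{0}^{2.0} e^(-2·u) du ÷ ∫_{0}^{∞} e^(-2·u) du.
With ∫ e^(-2·u) du = -e^(-2·u)/2 + C, the region integral is 1/2 - e^(-4)/2 and the full one is 1/2.
This works out to P = 0.9817.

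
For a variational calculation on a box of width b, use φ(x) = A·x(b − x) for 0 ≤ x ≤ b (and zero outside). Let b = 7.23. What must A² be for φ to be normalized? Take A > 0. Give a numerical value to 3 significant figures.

We need A² ∫|f|² dx = 1, taking the integral from 0 to b.
Expanding the polynomial and integrating term by term, the integral (without the A² prefactor) comes out to b^5/30.
Setting this equal to 1 gives A² = 1/(b^5/30).
With b = 7.23: A² = 0.001519 and A = 0.03897.

A^2 ≈ 0.00152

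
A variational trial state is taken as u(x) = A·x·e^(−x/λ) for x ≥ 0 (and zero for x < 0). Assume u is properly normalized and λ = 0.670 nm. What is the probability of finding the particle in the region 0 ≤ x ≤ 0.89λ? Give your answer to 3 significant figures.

P ≈ 0.264

|u|² is the probability density, so P = ∫_{0}^{0.89λ} |u|² dx.
The normalization integral ∫|u|²dx over the whole domain equals λ^3/4·A², and A² cancels in the ratio.
Let t = x/λ; then A² and the length scale cancel, so P = ∫_{0}^{0.89} t^2·e^(-2·t) dt ÷ ∫_{0}^{∞} t^2·e^(-2·t) dt.
An antiderivative of t^2·e^(-2·t) is -(2·t^2 + 2·t + 1)·e^(-2·t)/4; evaluating from 0 to 0.89 gives ≈ 0.066007, while the full integral is 1/4.
Evaluating gives P = 0.2640.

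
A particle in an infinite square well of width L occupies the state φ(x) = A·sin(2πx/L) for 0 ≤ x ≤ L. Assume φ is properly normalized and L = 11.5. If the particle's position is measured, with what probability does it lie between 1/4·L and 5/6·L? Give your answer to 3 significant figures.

|φ|² is the probability density, so P = ∫_{1/4·L}^{5/6·L} |φ|² dx.
With A² fixed by ∫|φ|² = 1, i.e. A² = (L/2)^(−1), substitute and integrate.
Substituting u = x/L, A² and the length scale cancel in the ratio: P = ∫_{1/4}^{5/6} sin(2·π·u)^2 du / ∫_{0}^{1} sin(2·π·u)^2 du.
Using ∫ sin(2·π·u)^2 du = u/2 - sin(4·π·u)/(8·π), the numerator is √(3)/(16·π) + 7/24 and the denominator is 1/2.
Taking the ratio, P = √(3)/(8·π) + 7/12.

P ≈ 0.652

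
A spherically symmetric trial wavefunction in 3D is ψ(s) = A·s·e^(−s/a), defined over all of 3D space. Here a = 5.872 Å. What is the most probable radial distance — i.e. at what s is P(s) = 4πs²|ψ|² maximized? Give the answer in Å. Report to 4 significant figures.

Set d/ds [P(s) = 4πs²|ψ|²] = 0 and solve for s > 0.
Solving yields s = 2·a.
With a = 5.872, the most probable radial distance is 11.744 Å.

s ≈ 11.74 Å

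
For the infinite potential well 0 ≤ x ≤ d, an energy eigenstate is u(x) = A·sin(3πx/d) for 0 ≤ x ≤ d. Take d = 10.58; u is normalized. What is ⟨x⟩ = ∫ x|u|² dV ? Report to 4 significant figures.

By definition ⟨x⟩ = ∫ x |u(x)|² dx.
Evaluating both integrals, ⟨x⟩ = d/2.
With d = 10.58, ⟨x⟩ = 5.2900.

⟨x⟩ ≈ 5.290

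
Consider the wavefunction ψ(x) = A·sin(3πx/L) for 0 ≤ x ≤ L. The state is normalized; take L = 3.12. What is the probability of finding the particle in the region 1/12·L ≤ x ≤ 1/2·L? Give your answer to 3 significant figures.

P ≈ 0.470

|ψ|² is the probability density, so P = ∫_{1/12·L}^{1/2·L} |ψ|² dx.
The normalization integral ∫|ψ|²dx over the whole domain equals L/2·A², and A² cancels in the ratio.
In terms of u = x/L (A² and the length scale cancel between numerator and denominator), P = [∫_{1/12}^{1/2} sin(3·π·u)^2 du] / [∫_{0}^{1} sin(3·π·u)^2 du].
An antiderivative of sin(3·π·u)^2 is u/2 - sin(6·π·u)/(12·π); evaluating from 1/12 to 1/2 gives 1/(12·π) + 5/24, while the full integral is 1/2.
The result is P = (2 + 5·π)/(12·π).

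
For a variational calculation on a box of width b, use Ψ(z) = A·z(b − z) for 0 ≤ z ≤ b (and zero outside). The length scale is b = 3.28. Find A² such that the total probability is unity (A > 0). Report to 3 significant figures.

A^2 ≈ 0.0790

We need A² ∫|f|² dz = 1, taking the integral from 0 to b.
∫|Ψ|² dz = A²·(b^5/30).
So A² = (b^5/30)^(−1).
Substituting b = 3.28 gives A² = 0.07902, so A = 0.2811.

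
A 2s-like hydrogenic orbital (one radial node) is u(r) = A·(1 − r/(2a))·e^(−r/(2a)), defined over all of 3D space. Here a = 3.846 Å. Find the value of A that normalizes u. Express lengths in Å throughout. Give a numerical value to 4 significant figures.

The normalization condition is ∫|u|² 4πr² dr = 1 from 0 to ∞.
(Spherical symmetry: dV = 4πr² dr.)
With u = A·(1 − r/(2a))·e^(−r/(2a)), the integral evaluates to A²·[8·π·a^3].
Setting this equal to 1 gives A² = 1/(8·π·a^3).
With a = 3.846: A² = 0.00069941 and A = 0.026446.

A ≈ 0.02645 Å^(-3/2)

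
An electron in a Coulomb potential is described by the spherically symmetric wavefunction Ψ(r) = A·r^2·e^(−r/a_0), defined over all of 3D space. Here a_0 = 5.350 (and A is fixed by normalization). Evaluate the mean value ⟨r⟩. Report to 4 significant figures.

By definition ⟨r⟩ = ∫ r |Ψ(r)|² 4πr² dr.
Evaluating both integrals, ⟨r⟩ = 7·a_0/2.
Putting a_0 = 5.350 gives 18.725.

⟨r⟩ ≈ 18.73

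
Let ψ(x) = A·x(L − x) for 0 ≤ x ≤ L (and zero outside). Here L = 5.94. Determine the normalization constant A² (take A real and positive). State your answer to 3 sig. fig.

A^2 ≈ 0.00406

We need A² ∫|f|² dx = 1, taking the integral from 0 to L.
Carrying out the integral gives A² · L^5/30.
Substituting L = 5.94 gives A² = 0.004057, so A = 0.06369.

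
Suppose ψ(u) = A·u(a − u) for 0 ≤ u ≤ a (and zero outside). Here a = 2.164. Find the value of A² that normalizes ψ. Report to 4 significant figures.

A^2 ≈ 0.6322

The normalization condition is ∫|ψ|² du = 1 from 0 to a.
∫|ψ|² du = A²·(a^5/30).
Hence A² = 1/[a^5/30].
Plugging in a = 2.164 yields A = 0.79509.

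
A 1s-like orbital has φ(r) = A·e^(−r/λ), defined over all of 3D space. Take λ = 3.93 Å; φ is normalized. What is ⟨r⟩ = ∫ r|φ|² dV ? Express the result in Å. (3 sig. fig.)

The expectation value is the |φ|²-weighted average of r: ∫ r|φ|² 4πr² dr.
The ratio of the moment integral to the normalization integral gives ⟨r⟩ = 3·λ/2.
Putting λ = 3.93 gives 5.895.

⟨r⟩ ≈ 5.90 Å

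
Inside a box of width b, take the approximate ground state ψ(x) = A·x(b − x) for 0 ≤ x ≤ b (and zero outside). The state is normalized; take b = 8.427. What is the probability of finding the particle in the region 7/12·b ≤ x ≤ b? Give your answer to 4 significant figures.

P ≈ 0.3466

P = ∫_{7/12·b}^{b} |ψ(x)|² dx.
The normalization integral ∫|ψ|²dx over the whole domain equals b^5/30·A², and A² cancels in the ratio.
Substituting u = x/b, A² and the length scale cancel in the ratio: P = ∫_{7/12}^{1} u^2·(1 - u)^2 du / ∫_{0}^{1} u^2·(1 - u)^2 du.
Using ∫ u^2·(1 - u)^2 du = u^3·(6·u^2 - 15·u + 10)/30, the numerator is ≈ 0.0115540 and the denominator is 1/30.
This works out to P = 0.34662.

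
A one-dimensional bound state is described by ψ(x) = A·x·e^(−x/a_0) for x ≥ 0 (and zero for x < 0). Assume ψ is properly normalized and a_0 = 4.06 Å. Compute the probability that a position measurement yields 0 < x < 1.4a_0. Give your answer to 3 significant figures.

The probability is P = ∫ |ψ|² dx over [0, 1.4a_0].
Since A² = 1/(a_0^3/4), this is the region integral divided by the full normalization integral.
Let u = x/a_0; then A² and the length scale cancel, so P = ∫_{0}^{1.4} u^2·e^(-2·u) du ÷ ∫_{0}^{∞} u^2·e^(-2·u) du.
Using ∫ u^2·e^(-2·u) du = -(2·u^2 + 2·u + 1)·e^(-2·u)/4, the numerator is 1/4 - 193·e^(-14/5)/100 and the denominator is 1/4.
Taking the ratio, P = 0.5305.

P ≈ 0.531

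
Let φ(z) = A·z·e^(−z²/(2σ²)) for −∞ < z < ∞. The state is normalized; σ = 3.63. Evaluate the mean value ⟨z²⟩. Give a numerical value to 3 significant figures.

⟨z^2⟩ ≈ 19.8

⟨z²⟩ = ∫ z^2 |φ|² dz over the full domain.
With ∫_{−∞}^{∞} z^(2m) e^(−αz²) dz = (2m−1)!!·√π / (2^m α^(m+1/2)), evaluating both integrals, ⟨z²⟩ = 3·σ^2/2.
Putting σ = 3.63 gives 19.77.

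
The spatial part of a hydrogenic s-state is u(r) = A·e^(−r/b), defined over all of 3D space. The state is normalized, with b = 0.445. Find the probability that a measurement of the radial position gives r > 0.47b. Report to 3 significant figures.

With dV = 4πr²dr, the probability is ∫|u|² dV over r > 0.47b.
A² is fixed by ∫₀^∞ 4πr²|u|² dr = 1, i.e. A² = (π·b^3)^(−1).
Let t = r/b; then A², 4π and the length scale all cancel, so P = ∫_{0.47}^{∞} t^2·e^(-2·t) dt ÷ ∫_{0}^{∞} t^2·e^(-2·t) dt.
An antiderivative of t^2·e^(-2·t) is -(2·t^2 + 2·t + 1)·e^(-2·t)/4; evaluating from 0.47 to ∞ gives ≈ 0.23260, while the full integral is 1/4.
Taking the ratio yields P = 0.9304.

P ≈ 0.930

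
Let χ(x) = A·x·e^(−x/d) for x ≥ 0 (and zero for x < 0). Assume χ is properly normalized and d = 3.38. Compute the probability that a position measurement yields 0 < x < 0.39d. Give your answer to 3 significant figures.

P = ∫_{0}^{0.39d} |χ(x)|² dx.
With A² fixed by ∫|χ|² = 1, i.e. A² = (d^3/4)^(−1), substitute and integrate.
Let u = x/d; then A² and the length scale cancel, so P = ∫_{0}^{0.39} u^2·e^(-2·u) du ÷ ∫_{0}^{∞} u^2·e^(-2·u) du.
An antiderivative of u^2·e^(-2·u) is -(2·u^2 + 2·u + 1)·e^(-2·u)/4; evaluating from 0 to 0.39 gives ≈ 0.011148, while the full integral is 1/4.
This works out to P = 0.04459.

P ≈ 0.0446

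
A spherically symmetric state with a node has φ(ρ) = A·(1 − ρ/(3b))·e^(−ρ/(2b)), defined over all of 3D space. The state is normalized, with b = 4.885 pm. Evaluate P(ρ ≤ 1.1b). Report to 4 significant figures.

P ≈ 0.1660

With dV = 4πρ²dρ, the probability is ∫|φ|² dV over ρ ≤ 1.1b.
Normalization gives A² = 1/(8·π·b^3/3).
Substituting u = ρ/b, A², 4π and the length scale all cancel in the ratio: P = ∫_{0}^{1.1} u^2·(1 - u/3)^2·e^(-u) du / ∫_{0}^{∞} u^2·(1 - u/3)^2·e^(-u) du.
With ∫ u^2·(1 - u/3)^2·e^(-u) du = (-u^4 + 2·u^3 - 3·u^2 - 6·u - 6)·e^(-u)/9 + C, the region integral is ≈ 0.110694 and the full one is 2/3.
This evaluates to P = 0.16604.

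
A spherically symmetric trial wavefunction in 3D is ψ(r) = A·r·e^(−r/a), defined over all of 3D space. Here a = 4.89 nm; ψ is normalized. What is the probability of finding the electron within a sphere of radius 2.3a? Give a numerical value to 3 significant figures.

P ≈ 0.487

With dV = 4πr²dr, the probability is ∫|ψ|² dV over r ≤ 2.3a.
The full normalization integral is A²·[3·π·a^5] = 1, fixing A².
Substituting u = r/a, A², 4π and the length scale all cancel in the ratio: P = ∫_{0}^{2.3} u^4·e^(-2·u) du / ∫_{0}^{∞} u^4·e^(-2·u) du.
Using ∫ u^4·e^(-2·u) du = -(u^4/2 + u^3 + 3·u^2/2 + 3·u/2 + 3/4)·e^(-2·u), the numerator is ≈ 0.36507 and the denominator is 3/4.
The region integral divided by the full integral gives P = 0.4868.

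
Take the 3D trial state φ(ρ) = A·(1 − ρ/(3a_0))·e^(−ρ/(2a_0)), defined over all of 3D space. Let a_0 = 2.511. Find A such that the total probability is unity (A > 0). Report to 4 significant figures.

A ≈ 0.08683

The normalization condition is ∫|φ|² 4πρ² dρ = 1 from 0 to ∞.
With ∫₀^∞ ρ^4 e^(−αρ) dρ = 4!/α^5, with φ = A·(1 − ρ/(3a_0))·e^(−ρ/(2a_0)), the integral evaluates to A²·[8·π·a_0^3/3].
Setting this equal to 1 gives A² = 1/(8·π·a_0^3/3).
Plugging in a_0 = 2.511 yields A = 0.086830.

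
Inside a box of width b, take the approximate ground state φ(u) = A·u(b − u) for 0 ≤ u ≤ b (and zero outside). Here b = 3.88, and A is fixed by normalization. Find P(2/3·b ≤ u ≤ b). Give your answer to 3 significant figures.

P = ∫_{2/3·b}^{b} |φ(u)|² du.
With A² fixed by ∫|φ|² = 1, i.e. A² = (b^5/30)^(−1), substitute and integrate.
Let t = u/b; then A² and the length scale cancel, so P = ∫_{2/3}^{1} t^2·(1 - t)^2 dt ÷ ∫_{0}^{1} t^2·(1 - t)^2 dt.
With ∫ t^2·(1 - t)^2 dt = t^3·(6·t^2 - 15·t + 10)/30 + C, the region integral is 17/2430 and the full one is 1/30.
The result is P = 17/81.

P ≈ 0.210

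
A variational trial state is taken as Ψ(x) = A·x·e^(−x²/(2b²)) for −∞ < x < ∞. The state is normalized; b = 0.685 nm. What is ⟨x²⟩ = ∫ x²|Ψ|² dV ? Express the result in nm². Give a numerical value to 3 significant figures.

The expectation value is the |Ψ|²-weighted average of x^2: ∫ x^2|Ψ|² dx.
The ratio of the moment integral to the normalization integral gives ⟨x²⟩ = 3·b^2/2.
Putting b = 0.685 gives 0.7038.

⟨x^2⟩ ≈ 0.704 nm^2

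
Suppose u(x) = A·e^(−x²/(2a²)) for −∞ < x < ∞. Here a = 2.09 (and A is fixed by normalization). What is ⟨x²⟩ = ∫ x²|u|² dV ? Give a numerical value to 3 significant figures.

The expectation value is the |u|²-weighted average of x^2: ∫ x^2|u|² dx.
Differentiating ∫e^(−αx²) dx = √(π/α) under α to get the higher moments, since the A² factors cancel between numerator and denominator, ⟨x²⟩ = a^2/2.
With a = 2.09, ⟨x^2⟩ = 2.184.

⟨x^2⟩ ≈ 2.18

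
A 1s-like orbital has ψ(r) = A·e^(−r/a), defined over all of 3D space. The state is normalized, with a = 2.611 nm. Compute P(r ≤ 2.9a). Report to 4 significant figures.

P ≈ 0.9285

P = ∫ |ψ|² 4πr² dr over r ≤ 2.9a.
A² is fixed by ∫₀^∞ 4πr²|ψ|² dr = 1, i.e. A² = (π·a^3)^(−1).
Substituting u = r/a, A², 4π and the length scale all cancel in the ratio: P = ∫_{0}^{2.9} u^2·e^(-2·u) du / ∫_{0}^{∞} u^2·e^(-2·u) du.
An antiderivative of u^2·e^(-2·u) is -(2·u^2 + 2·u + 1)·e^(-2·u)/4; evaluating from 0 to 2.9 gives 1/4 - 1181·e^(-29/5)/200, while the full integral is 1/4.
The region integral divided by the full integral gives P = 0.92849.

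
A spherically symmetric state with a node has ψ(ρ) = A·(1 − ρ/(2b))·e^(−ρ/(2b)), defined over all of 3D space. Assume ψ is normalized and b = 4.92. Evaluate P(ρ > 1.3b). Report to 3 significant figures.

With dV = 4πρ²dρ, the probability is ∫|ψ|² dV over ρ > 1.3b.
A² is fixed by ∫₀^∞ 4πρ²|ψ|² dρ = 1, i.e. A² = (8·π·b^3)^(−1).
Substituting u = ρ/b, A², 4π and the length scale all cancel in the ratio: P = ∫_{1.3}^{∞} u^2·(1 - u/2)^2·e^(-u) du / ∫_{0}^{∞} u^2·(1 - u/2)^2·e^(-u) du.
Using ∫ u^2·(1 - u/2)^2·e^(-u) du = -(u^4/4 + u^2 + 2·u + 2)·e^(-u), the numerator is ≈ 1.9088 and the denominator is 2.
Taking the ratio yields P = 0.9544.

P ≈ 0.954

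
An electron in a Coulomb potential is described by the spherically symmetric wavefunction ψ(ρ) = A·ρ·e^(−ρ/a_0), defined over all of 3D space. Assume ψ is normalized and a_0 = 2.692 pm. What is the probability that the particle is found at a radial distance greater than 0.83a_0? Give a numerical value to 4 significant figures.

P ≈ 0.9729

Integrate the radial probability density 4πρ²|ψ|² over ρ > 0.83a_0.
A² is fixed by ∫₀^∞ 4πρ²|ψ|² dρ = 1, i.e. A² = (3·π·a_0^5)^(−1).
Let u = ρ/a_0; then A², 4π and the length scale all cancel, so P = ∫_{0.83}^{∞} u^4·e^(-2·u) du ÷ ∫_{0}^{∞} u^4·e^(-2·u) du.
With ∫ u^4·e^(-2·u) du = -(u^4/2 + u^3 + 3·u^2/2 + 3·u/2 + 3/4)·e^(-2·u) + C, the region integral is ≈ 0.729645 and the full one is 3/4.
The region integral divided by the full integral gives P = 0.97286.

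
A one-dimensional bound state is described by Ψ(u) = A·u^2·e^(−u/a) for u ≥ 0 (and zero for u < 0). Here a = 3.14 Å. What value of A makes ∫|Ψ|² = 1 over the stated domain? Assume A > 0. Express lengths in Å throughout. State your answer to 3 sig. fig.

A ≈ 0.0661 Å^(-5/2)

The normalization condition is ∫|Ψ|² du = 1 from 0 to ∞.
The integral (without the A² prefactor) comes out to 3·a^5/4.
So A² = (3·a^5/4)^(−1).
Substituting a = 3.14 gives A² = 0.004368, so A = 0.06609.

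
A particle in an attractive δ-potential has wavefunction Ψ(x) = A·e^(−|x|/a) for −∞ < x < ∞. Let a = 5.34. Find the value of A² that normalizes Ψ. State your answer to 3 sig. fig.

The normalization condition is ∫|Ψ|² dx = 1 from −∞ to ∞.
Using ∫₀^∞ xⁿ e^(−αx) dx = n!/αⁿ⁺¹, ∫|Ψ|² dx = A²·(a).
Setting this equal to 1 gives A² = 1/(a).
Substituting a = 5.34 gives A² = 0.1873, so A = 0.4327.

A^2 ≈ 0.187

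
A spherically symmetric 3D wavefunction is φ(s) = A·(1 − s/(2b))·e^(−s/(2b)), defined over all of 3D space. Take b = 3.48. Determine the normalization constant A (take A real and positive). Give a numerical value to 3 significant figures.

A ≈ 0.0307

Normalization requires ∫|φ|² 4πs² ds = 1, integrated from 0 to ∞.
In 3D with spherical symmetry the volume element is 4πs² ds.
With ∫₀^∞ s^4 e^(−αs) ds = 4!/α^5, ∫|φ|² 4πs² ds = A²·(8·π·b^3).
Hence A² = 1/[8·π·b^3].
With b = 3.48: A² = 0.0009441 and A = 0.03073.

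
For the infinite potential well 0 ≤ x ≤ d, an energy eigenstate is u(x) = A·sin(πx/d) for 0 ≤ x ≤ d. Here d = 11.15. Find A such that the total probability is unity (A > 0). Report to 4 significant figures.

Normalization requires ∫|u|² dx = 1, integrated from 0 to d.
With ∫₀^d sin²(nπx/d) dx = d/2, carrying out the integral gives A² · d/2.
Hence A² = 1/[d/2].
With d = 11.15: A² = 0.17937 and A = 0.42352.

A ≈ 0.4235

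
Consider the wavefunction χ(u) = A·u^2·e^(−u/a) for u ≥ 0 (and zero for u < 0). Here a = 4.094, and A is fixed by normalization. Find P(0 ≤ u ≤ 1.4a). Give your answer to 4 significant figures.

P ≈ 0.1523

|χ|² is the probability density, so P = ∫_{0}^{1.4a} |χ|² du.
Since A² = 1/(3·a^5/4), this is the region integral divided by the full normalization integral.
Substituting t = u/a, A² and the length scale cancel in the ratio: P = ∫_{0}^{1.4} t^4·e^(-2·t) dt / ∫_{0}^{∞} t^4·e^(-2·t) dt.
With ∫ t^4·e^(-2·t) dt = -(t^4/2 + t^3 + 3·t^2/2 + 3·t/2 + 3/4)·e^(-2·t) + C, the region integral is ≈ 0.114243 and the full one is 3/4.
The result is P = 0.15232.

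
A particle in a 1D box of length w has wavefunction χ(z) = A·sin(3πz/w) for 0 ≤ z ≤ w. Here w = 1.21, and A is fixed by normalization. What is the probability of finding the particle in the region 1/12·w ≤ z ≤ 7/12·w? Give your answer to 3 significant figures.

P ≈ 0.606

The probability is P = ∫ |χ|² dz over [1/12·w, 7/12·w].
The normalization integral ∫|χ|²dz over the whole domain equals w/2·A², and A² cancels in the ratio.
Substituting u = z/w, A² and the length scale cancel in the ratio: P = ∫_{1/12}^{7/12} sin(3·π·u)^2 du / ∫_{0}^{1} sin(3·π·u)^2 du.
An antiderivative of sin(3·π·u)^2 is u/2 - sin(6·π·u)/(12·π); evaluating from 1/12 to 7/12 gives 1/(6·π) + 1/4, while the full integral is 1/2.
Taking the ratio, P = (2 + 3·π)/(6·π).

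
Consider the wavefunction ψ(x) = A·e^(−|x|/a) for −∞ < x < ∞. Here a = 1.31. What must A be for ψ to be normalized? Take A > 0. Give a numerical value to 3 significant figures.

A ≈ 0.874

Normalization requires ∫|ψ|² dx = 1, integrated from −∞ to ∞.
Recall ∫₀^∞ x^m e^(−x/β) dx = m!·β^(m+1), ∫|ψ|² dx = A²·(a).
Setting this equal to 1 gives A² = 1/(a).
With a = 1.31: A² = 0.7634 and A = 0.8737.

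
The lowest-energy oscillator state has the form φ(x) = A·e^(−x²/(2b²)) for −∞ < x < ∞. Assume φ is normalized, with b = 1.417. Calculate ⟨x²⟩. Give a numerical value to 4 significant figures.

The expectation value is the |φ|²-weighted average of x^2: ∫ x^2|φ|² dx.
The ratio of the moment integral to the normalization integral gives ⟨x²⟩ = b^2/2.
Putting b = 1.417 gives 1.0039.

⟨x^2⟩ ≈ 1.004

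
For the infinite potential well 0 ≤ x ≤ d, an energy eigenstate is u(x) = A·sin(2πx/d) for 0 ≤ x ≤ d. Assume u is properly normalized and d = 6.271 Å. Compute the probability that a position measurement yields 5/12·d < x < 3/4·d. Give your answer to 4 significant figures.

P ≈ 0.2644

|u|² is the probability density, so P = ∫_{5/12·d}^{3/4·d} |u|² dx.
With A² fixed by ∫|u|² = 1, i.e. A² = (d/2)^(−1), substitute and integrate.
Substituting t = x/d, A² and the length scale cancel in the ratio: P = ∫_{5/12}^{3/4} sin(2·π·t)^2 dt / ∫_{0}^{1} sin(2·π·t)^2 dt.
Using ∫ sin(2·π·t)^2 dt = t/2 - sin(4·π·t)/(8·π), the numerator is -√(3)/(16·π) + 1/6 and the denominator is 1/2.
This works out to P = (-√(3)/8 + π/3)/π.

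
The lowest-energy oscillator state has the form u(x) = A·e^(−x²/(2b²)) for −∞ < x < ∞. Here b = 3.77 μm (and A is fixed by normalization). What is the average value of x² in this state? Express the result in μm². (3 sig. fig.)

⟨x^2⟩ ≈ 7.11 μm^2

The expectation value is the |u|²-weighted average of x^2: ∫ x^2|u|² dx.
With ∫_{−∞}^{∞} x^(2m) e^(−αx²) dx = (2m−1)!!·√π / (2^m α^(m+1/2)), since the A² factors cancel between numerator and denominator, ⟨x²⟩ = b^2/2.
With b = 3.77, ⟨x^2⟩ = 7.106.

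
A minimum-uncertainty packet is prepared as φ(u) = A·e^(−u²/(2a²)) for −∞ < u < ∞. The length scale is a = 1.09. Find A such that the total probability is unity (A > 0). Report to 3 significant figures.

A ≈ 0.719

Normalization requires ∫|φ|² du = 1, integrated from −∞ to ∞.
Differentiating ∫e^(−αu²) du = √(π/α) under α to get the higher moments, the integral (without the A² prefactor) comes out to √(π)·a.
Hence A² = 1/[√(π)·a].
Substituting a = 1.09 gives A² = 0.5176, so A = 0.7194.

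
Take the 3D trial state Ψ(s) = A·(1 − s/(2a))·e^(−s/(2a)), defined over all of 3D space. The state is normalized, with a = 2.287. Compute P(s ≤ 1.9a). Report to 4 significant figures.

With dV = 4πs²ds, the probability is ∫|Ψ|² dV over s ≤ 1.9a.
A² is fixed by ∫₀^∞ 4πs²|Ψ|² ds = 1, i.e. A² = (8·π·a^3)^(−1).
Let u = s/a; then A², 4π and the length scale all cancel, so P = ∫_{0}^{1.9} u^2·(1 - u/2)^2·e^(-u) du ÷ ∫_{0}^{∞} u^2·(1 - u/2)^2·e^(-u) du.
With ∫ u^2·(1 - u/2)^2·e^(-u) du = -(u^4/4 + u^2 + 2·u + 2)·e^(-u) + C, the region integral is ≈ 0.105261 and the full one is 2.
The region integral divided by the full integral gives P = 0.052630.

P ≈ 0.05263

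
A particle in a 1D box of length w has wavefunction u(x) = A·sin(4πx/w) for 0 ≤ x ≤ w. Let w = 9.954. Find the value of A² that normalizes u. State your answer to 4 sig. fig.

A^2 ≈ 0.2009

Require ∫ |u|² dx = 1 over the whole domain.
∫|u|² dx = A²·(w/2).
So A² = (w/2)^(−1).
Substituting w = 9.954 gives A² = 0.20092, so A = 0.44825.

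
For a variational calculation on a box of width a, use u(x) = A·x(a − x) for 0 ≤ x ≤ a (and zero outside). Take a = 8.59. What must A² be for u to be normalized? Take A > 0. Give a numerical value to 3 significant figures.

The normalization condition is ∫|u|² dx = 1 from 0 to a.
Expanding the polynomial and integrating term by term, the integral (without the A² prefactor) comes out to a^5/30.
Plugging in a = 8.59 yields A = 0.02533.

A^2 ≈ 0.000641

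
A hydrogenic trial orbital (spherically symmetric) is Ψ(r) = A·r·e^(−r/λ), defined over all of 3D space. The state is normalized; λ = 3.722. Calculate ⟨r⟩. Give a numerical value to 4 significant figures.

⟨r⟩ = ∫ r |Ψ|² 4πr² dr over the full domain.
Recall ∫₀^∞ r^m e^(−r/β) dr = m!·β^(m+1), evaluating both integrals, ⟨r⟩ = 5·λ/2.
Putting λ = 3.722 gives 9.3050.

⟨r⟩ ≈ 9.305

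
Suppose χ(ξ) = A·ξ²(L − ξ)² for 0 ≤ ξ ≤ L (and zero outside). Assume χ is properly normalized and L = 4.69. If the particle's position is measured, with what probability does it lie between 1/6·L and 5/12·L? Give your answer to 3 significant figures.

P ≈ 0.293

P = ∫_{1/6·L}^{5/12·L} |χ(ξ)|² dξ.
With A² fixed by ∫|χ|² = 1, i.e. A² = (L^9/630)^(−1), substitute and integrate.
Let u = ξ/L; then A² and the length scale cancel, so P = ∫_{1/6}^{5/12} u^4·(1 - u)^4 du ÷ ∫_{0}^{1} u^4·(1 - u)^4 du.
With ∫ u^4·(1 - u)^4 du = u^5·(70·u^4 - 315·u^3 + 540·u^2 - 420·u + 126)/630 + C, the region integral is ≈ 0.00046568 and the full one is 1/630.
Taking the ratio, P = 0.2934.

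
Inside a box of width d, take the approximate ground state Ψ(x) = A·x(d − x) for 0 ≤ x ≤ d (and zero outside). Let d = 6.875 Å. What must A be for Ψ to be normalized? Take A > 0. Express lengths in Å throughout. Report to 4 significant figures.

Require ∫ |Ψ|² dx = 1 over the whole domain.
Expanding the polynomial and integrating term by term, carrying out the integral gives A² · d^5/30.
So A² = (d^5/30)^(−1).
Substituting d = 6.875 gives A² = 0.0019532, so A = 0.044196.

A ≈ 0.04420 Å^(-5/2)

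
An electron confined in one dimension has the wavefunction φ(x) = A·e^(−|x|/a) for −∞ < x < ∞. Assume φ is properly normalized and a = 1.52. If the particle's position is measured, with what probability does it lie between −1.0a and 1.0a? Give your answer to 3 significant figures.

P ≈ 0.865

|φ|² is the probability density, so P = ∫_{−1.0a}^{1.0a} |φ|² dx.
The normalization integral ∫|φ|²dx over the whole domain equals a·A², and A² cancels in the ratio.
Both integrals are even about x = 0, so only the x ≥ 0 halves are needed (the factors of 2 cancel). In terms of u = x/a (A² and the length scale cancel between numerator and denominator), P = [∫_{0}^{1.0} e^(-2·u) du] / [∫_{0}^{∞} e^(-2·u) du].
An antiderivative of e^(-2·u) is -e^(-2·u)/2; evaluating from 0 to 1.0 gives 1/2 - e^(-2)/2, while the full integral is 1/2.
Evaluating gives P = 0.8647.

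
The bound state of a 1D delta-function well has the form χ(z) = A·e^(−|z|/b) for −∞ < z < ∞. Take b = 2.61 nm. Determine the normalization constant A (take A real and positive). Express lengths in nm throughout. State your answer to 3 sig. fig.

A ≈ 0.619 nm^(-1/2)

Normalization requires ∫|χ|² dz = 1, integrated from −∞ to ∞.
Using ∫₀^∞ zⁿ e^(−αz) dz = n!/αⁿ⁺¹, ∫|χ|² dz = A²·(b).
With b = 2.61: A² = 0.3831 and A = 0.6190.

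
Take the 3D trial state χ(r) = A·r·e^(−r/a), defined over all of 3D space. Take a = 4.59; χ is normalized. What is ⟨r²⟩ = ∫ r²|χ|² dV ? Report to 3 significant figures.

By definition ⟨r²⟩ = ∫ r^2 |χ(r)|² 4πr² dr.
Using ∫₀^∞ rⁿ e^(−αr) dr = n!/αⁿ⁺¹, the ratio of the moment integral to the normalization integral gives ⟨r²⟩ = 15·a^2/2.
Putting a = 4.59 gives 158.0.

⟨r^2⟩ ≈ 158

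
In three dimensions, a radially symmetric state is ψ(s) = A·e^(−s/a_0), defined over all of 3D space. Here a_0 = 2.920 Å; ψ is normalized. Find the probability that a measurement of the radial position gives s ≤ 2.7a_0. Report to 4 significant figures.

Integrate the radial probability density 4πs²|ψ|² over s ≤ 2.7a_0.
A² is fixed by ∫₀^∞ 4πs²|ψ|² ds = 1, i.e. A² = (π·a_0^3)^(−1).
Let u = s/a_0; then A², 4π and the length scale all cancel, so P = ∫_{0}^{2.7} u^2·e^(-2·u) du ÷ ∫_{0}^{∞} u^2·e^(-2·u) du.
With ∫ u^2·e^(-2·u) du = -(2·u^2 + 2·u + 1)·e^(-2·u)/4 + C, the region integral is 1/4 - 1049·e^(-27/5)/200 and the full one is 1/4.
The region integral divided by the full integral gives P = 0.90524.

P ≈ 0.9052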